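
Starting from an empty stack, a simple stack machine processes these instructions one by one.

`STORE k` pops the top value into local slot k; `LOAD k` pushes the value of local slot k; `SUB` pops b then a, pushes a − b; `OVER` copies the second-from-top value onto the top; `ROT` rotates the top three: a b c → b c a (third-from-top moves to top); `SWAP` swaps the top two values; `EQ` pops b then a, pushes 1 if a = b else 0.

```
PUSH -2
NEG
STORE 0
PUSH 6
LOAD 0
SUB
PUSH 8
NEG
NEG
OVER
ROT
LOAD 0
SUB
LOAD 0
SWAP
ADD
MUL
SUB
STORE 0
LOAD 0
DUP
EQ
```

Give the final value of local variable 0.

-8

PUSH -2 -> [-2]
NEG     -> [2]
STORE 0 -> []
PUSH 6  -> [6]
LOAD 0  -> [6, 2]
SUB     -> [4]
PUSH 8  -> [4, 8]
NEG     -> [4, -8]
NEG     -> [4, 8]
OVER    -> [4, 8, 4]
ROT     -> [8, 4, 4]
LOAD 0  -> [8, 4, 4, 2]
SUB     -> [8, 4, 2]
LOAD 0  -> [8, 4, 2, 2]
SWAP    -> [8, 4, 2, 2]
ADD     -> [8, 4, 4]
MUL     -> [8, 16]
SUB     -> [-8]
STORE 0 -> []
LOAD 0  -> [-8]
DUP     -> [-8, -8]
EQ      -> [1]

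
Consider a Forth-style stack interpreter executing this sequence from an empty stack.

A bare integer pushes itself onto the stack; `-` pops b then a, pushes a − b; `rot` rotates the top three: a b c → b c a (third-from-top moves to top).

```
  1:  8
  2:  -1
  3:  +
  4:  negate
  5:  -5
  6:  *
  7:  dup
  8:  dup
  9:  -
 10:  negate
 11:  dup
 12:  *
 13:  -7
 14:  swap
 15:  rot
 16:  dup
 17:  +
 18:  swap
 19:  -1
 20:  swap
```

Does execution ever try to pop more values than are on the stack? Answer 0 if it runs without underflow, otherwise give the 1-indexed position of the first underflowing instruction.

8       [8]
-1      [8, -1]
+       [7]
negate  [-7]
-5      [-7, -5]
*       [35]
dup     [35, 35]
dup     [35, 35, 35]
-       [35, 0]
negate  [35, 0]
dup     [35, 0, 0]
*       [35, 0]
-7      [35, 0, -7]
swap    [35, -7, 0]
rot     [-7, 0, 35]
dup     [-7, 0, 35, 35]
+       [-7, 0, 70]
swap    [-7, 70, 0]
-1      [-7, 70, 0, -1]
swap    [-7, 70, -1, 0]

0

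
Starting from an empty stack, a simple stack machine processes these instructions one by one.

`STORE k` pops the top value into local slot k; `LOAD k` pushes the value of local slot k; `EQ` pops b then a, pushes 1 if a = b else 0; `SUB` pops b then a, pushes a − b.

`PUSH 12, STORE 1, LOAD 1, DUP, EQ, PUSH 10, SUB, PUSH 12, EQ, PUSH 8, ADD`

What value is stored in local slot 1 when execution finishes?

PUSH 12  [12]
STORE 1  []
LOAD 1   [12]
DUP      [12, 12]
EQ       [1]
PUSH 10  [1, 10]
SUB      [-9]
PUSH 12  [-9, 12]
EQ       [0]
PUSH 8   [0, 8]
ADD      [8]

12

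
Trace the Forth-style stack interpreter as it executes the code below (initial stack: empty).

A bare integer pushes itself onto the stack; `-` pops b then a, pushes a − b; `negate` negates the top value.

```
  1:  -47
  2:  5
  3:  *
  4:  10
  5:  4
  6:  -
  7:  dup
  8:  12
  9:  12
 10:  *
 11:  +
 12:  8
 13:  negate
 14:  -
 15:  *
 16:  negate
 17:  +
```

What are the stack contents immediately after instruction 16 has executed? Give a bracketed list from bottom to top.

-47    -> -47
5      -> -47 5
*      -> -235
10     -> -235 10
4      -> -235 10 4
-      -> -235 6
dup    -> -235 6 6
12     -> -235 6 6 12
12     -> -235 6 6 12 12
*      -> -235 6 6 144
+      -> -235 6 150
8      -> -235 6 150 8
negate -> -235 6 150 -8
-      -> -235 6 158
*      -> -235 948
negate -> -235 -948

[-235, -948]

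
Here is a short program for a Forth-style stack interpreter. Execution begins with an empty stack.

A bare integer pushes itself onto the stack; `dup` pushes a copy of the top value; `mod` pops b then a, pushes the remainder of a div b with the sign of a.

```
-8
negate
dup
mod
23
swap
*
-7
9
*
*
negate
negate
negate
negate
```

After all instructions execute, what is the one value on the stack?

-8     → -8
negate → 8
dup    → 8 8
mod    → 0
23     → 0 23
swap   → 23 0
*      → 0
-7     → 0 -7
9      → 0 -7 9
*      → 0 -63
*      → 0
negate → 0
negate → 0
negate → 0
negate → 0

0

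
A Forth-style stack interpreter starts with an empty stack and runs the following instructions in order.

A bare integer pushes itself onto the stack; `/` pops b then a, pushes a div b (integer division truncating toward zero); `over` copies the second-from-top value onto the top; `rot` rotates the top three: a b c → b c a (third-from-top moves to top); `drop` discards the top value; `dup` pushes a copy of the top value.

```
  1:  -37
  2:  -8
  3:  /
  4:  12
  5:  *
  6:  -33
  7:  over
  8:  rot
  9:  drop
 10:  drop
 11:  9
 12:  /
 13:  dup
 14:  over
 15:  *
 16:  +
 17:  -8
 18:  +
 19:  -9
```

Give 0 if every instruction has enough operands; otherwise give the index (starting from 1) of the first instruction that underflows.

0

-37   -37
-8    -37 -8
/     4
12    4 12
*     48
-33   48 -33
over  48 -33 48
rot   -33 48 48
drop  -33 48
drop  -33
9     -33 9
/     -3
dup   -3 -3
over  -3 -3 -3
*     -3 9
+     6
-8    6 -8
+     -2
-9    -2 -9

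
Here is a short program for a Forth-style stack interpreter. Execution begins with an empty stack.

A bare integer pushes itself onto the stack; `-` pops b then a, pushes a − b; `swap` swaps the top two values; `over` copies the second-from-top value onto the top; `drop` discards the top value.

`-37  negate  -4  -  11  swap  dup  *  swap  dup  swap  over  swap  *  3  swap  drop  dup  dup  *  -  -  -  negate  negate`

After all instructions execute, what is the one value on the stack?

-37    : [-37]
negate : [37]
-4     : [37, -4]
-      : [41]
11     : [41, 11]
swap   : [11, 41]
dup    : [11, 41, 41]
*      : [11, 1681]
swap   : [1681, 11]
dup    : [1681, 11, 11]
swap   : [1681, 11, 11]
over   : [1681, 11, 11, 11]
swap   : [1681, 11, 11, 11]
*      : [1681, 11, 121]
3      : [1681, 11, 121, 3]
swap   : [1681, 11, 3, 121]
drop   : [1681, 11, 3]
dup    : [1681, 11, 3, 3]
dup    : [1681, 11, 3, 3, 3]
*      : [1681, 11, 3, 9]
-      : [1681, 11, -6]
-      : [1681, 17]
-      : [1664]
negate : [-1664]
negate : [1664]

1664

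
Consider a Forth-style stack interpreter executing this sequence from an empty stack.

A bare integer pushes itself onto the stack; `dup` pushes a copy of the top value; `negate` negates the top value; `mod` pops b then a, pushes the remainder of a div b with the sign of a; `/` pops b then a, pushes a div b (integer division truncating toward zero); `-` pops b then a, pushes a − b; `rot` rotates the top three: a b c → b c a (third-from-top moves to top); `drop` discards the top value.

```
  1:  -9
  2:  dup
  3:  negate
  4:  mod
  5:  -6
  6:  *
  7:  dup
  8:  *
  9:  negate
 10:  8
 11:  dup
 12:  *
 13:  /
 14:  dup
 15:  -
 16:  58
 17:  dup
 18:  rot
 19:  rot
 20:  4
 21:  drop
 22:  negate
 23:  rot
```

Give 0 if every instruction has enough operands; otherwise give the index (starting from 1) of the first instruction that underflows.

0

-9      -9
dup     -9 -9
negate  -9 9
mod     0
-6      0 -6
*       0
dup     0 0
*       0
negate  0
8       0 8
dup     0 8 8
*       0 64
/       0
dup     0 0
-       0
58      0 58
dup     0 58 58
rot     58 58 0
rot     58 0 58
4       58 0 58 4
drop    58 0 58
negate  58 0 -58
rot     0 -58 58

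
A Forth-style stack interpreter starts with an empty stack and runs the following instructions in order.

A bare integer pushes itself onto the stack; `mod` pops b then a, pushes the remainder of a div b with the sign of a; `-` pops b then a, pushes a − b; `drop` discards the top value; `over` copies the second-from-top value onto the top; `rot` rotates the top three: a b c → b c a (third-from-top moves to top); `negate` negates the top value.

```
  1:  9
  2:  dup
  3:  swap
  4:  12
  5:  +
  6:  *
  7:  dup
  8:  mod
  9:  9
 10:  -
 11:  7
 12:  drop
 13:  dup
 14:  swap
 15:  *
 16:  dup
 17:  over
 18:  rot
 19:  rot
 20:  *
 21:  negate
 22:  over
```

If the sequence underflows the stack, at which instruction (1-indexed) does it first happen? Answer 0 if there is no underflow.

0

9       [9]
dup     [9, 9]
swap    [9, 9]
12      [9, 9, 12]
+       [9, 21]
*       [189]
dup     [189, 189]
mod     [0]
9       [0, 9]
-       [-9]
7       [-9, 7]
drop    [-9]
dup     [-9, -9]
swap    [-9, -9]
*       [81]
dup     [81, 81]
over    [81, 81, 81]
rot     [81, 81, 81]
rot     [81, 81, 81]
*       [81, 6561]
negate  [81, -6561]
over    [81, -6561, 81]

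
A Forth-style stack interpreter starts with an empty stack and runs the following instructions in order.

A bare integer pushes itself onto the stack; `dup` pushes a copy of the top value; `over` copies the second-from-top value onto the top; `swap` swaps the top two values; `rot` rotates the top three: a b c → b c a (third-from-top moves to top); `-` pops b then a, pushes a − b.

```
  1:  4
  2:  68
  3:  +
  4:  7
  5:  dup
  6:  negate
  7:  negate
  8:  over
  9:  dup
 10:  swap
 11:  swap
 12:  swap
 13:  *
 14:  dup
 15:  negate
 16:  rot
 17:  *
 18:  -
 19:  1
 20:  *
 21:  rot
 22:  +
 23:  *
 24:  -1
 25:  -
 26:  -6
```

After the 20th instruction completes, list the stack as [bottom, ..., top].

4       [4]
68      [4, 68]
+       [72]
7       [72, 7]
dup     [72, 7, 7]
negate  [72, 7, -7]
negate  [72, 7, 7]
over    [72, 7, 7, 7]
dup     [72, 7, 7, 7, 7]
swap    [72, 7, 7, 7, 7]
swap    [72, 7, 7, 7, 7]
swap    [72, 7, 7, 7, 7]
*       [72, 7, 7, 49]
dup     [72, 7, 7, 49, 49]
negate  [72, 7, 7, 49, -49]
rot     [72, 7, 49, -49, 7]
*       [72, 7, 49, -343]
-       [72, 7, 392]
1       [72, 7, 392, 1]
*       [72, 7, 392]

[72, 7, 392]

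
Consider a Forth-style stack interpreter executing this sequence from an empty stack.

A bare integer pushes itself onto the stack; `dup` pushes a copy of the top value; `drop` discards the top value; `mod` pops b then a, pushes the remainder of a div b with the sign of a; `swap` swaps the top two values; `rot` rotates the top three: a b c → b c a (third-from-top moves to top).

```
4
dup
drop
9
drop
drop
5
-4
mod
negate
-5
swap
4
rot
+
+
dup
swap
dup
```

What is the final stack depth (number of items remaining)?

4       4
dup     4 4
drop    4
9       4 9
drop    4
drop    (empty)
5       5
-4      5 -4
mod     1
negate  -1
-5      -1 -5
swap    -5 -1
4       -5 -1 4
rot     -1 4 -5
+       -1 -1
+       -2
dup     -2 -2
swap    -2 -2
dup     -2 -2 -2

3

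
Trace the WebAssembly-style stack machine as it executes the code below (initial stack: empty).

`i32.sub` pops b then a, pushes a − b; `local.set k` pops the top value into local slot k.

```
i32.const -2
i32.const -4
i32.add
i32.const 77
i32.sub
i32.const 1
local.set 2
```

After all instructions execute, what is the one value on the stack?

i32.const -2 -> -2
i32.const -4 -> -2 -4
i32.add      -> -6
i32.const 77 -> -6 77
i32.sub      -> -83
i32.const 1  -> -83 1
local.set 2  -> -83

-83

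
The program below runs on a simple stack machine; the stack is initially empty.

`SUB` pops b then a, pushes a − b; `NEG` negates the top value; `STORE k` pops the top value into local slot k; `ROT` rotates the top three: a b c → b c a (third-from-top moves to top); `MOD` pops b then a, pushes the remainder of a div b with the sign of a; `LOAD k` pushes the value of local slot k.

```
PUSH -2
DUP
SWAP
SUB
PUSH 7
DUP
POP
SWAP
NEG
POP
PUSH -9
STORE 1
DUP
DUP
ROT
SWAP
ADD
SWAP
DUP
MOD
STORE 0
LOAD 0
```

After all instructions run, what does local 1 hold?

-9

PUSH -2 : [-2]
DUP     : [-2, -2]
SWAP    : [-2, -2]
SUB     : [0]
PUSH 7  : [0, 7]
DUP     : [0, 7, 7]
POP     : [0, 7]
SWAP    : [7, 0]
NEG     : [7, 0]
POP     : [7]
PUSH -9 : [7, -9]
STORE 1 : [7]
DUP     : [7, 7]
DUP     : [7, 7, 7]
ROT     : [7, 7, 7]
SWAP    : [7, 7, 7]
ADD     : [7, 14]
SWAP    : [14, 7]
DUP     : [14, 7, 7]
MOD     : [14, 0]
STORE 0 : [14]
LOAD 0  : [14, 0]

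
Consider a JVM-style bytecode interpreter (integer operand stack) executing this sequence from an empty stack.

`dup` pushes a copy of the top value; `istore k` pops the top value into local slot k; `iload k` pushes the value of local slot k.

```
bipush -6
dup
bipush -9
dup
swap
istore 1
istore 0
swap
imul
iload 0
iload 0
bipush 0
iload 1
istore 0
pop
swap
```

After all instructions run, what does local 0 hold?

-9

bipush -6 → -6
dup       → -6 -6
bipush -9 → -6 -6 -9
dup       → -6 -6 -9 -9
swap      → -6 -6 -9 -9
istore 1  → -6 -6 -9
istore 0  → -6 -6
swap      → -6 -6
imul      → 36
iload 0   → 36 -9
iload 0   → 36 -9 -9
bipush 0  → 36 -9 -9 0
iload 1   → 36 -9 -9 0 -9
istore 0  → 36 -9 -9 0
pop       → 36 -9 -9
swap      → 36 -9 -9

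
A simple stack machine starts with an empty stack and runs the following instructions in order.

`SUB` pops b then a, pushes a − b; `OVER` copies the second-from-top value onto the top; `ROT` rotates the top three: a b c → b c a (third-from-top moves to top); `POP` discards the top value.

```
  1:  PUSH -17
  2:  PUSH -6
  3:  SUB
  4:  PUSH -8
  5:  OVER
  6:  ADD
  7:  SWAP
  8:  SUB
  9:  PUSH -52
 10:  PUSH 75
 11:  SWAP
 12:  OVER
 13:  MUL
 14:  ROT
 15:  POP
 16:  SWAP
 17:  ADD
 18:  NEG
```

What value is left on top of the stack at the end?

PUSH -17 → [-17]
PUSH -6  → [-17, -6]
SUB      → [-11]
PUSH -8  → [-11, -8]
OVER     → [-11, -8, -11]
ADD      → [-11, -19]
SWAP     → [-19, -11]
SUB      → [-8]
PUSH -52 → [-8, -52]
PUSH 75  → [-8, -52, 75]
SWAP     → [-8, 75, -52]
OVER     → [-8, 75, -52, 75]
MUL      → [-8, 75, -3900]
ROT      → [75, -3900, -8]
POP      → [75, -3900]
SWAP     → [-3900, 75]
ADD      → [-3825]
NEG      → [3825]

3825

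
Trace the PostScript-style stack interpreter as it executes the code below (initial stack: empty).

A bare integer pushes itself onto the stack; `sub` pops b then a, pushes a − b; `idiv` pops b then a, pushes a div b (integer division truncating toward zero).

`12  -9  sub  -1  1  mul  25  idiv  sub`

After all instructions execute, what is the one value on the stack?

21

12   → [12]
-9   → [12, -9]
sub  → [21]
-1   → [21, -1]
1    → [21, -1, 1]
mul  → [21, -1]
25   → [21, -1, 25]
idiv → [21, 0]
sub  → [21]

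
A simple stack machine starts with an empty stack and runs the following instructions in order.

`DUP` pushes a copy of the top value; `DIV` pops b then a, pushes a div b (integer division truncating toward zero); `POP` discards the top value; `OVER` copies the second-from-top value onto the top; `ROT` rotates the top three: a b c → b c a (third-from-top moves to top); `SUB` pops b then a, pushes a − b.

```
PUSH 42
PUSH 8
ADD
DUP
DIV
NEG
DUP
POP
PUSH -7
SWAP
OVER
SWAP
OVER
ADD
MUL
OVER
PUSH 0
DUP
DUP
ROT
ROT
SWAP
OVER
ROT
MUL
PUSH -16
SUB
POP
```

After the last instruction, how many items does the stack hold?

PUSH 42   42
PUSH 8    42 8
ADD       50
DUP       50 50
DIV       1
NEG       -1
DUP       -1 -1
POP       -1
PUSH -7   -1 -7
SWAP      -7 -1
OVER      -7 -1 -7
SWAP      -7 -7 -1
OVER      -7 -7 -1 -7
ADD       -7 -7 -8
MUL       -7 56
OVER      -7 56 -7
PUSH 0    -7 56 -7 0
DUP       -7 56 -7 0 0
DUP       -7 56 -7 0 0 0
ROT       -7 56 -7 0 0 0
ROT       -7 56 -7 0 0 0
SWAP      -7 56 -7 0 0 0
OVER      -7 56 -7 0 0 0 0
ROT       -7 56 -7 0 0 0 0
MUL       -7 56 -7 0 0 0
PUSH -16  -7 56 -7 0 0 0 -16
SUB       -7 56 -7 0 0 16
POP       -7 56 -7 0 0

5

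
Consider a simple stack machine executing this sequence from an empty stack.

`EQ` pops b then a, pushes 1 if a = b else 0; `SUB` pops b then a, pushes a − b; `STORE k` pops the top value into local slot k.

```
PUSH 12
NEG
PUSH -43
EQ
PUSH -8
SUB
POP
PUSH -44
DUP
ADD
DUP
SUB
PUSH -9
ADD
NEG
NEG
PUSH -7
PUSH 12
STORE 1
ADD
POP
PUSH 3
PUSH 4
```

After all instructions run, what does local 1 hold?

PUSH 12  → 12
NEG      → -12
PUSH -43 → -12 -43
EQ       → 0
PUSH -8  → 0 -8
SUB      → 8
POP      → (empty)
PUSH -44 → -44
DUP      → -44 -44
ADD      → -88
DUP      → -88 -88
SUB      → 0
PUSH -9  → 0 -9
ADD      → -9
NEG      → 9
NEG      → -9
PUSH -7  → -9 -7
PUSH 12  → -9 -7 12
STORE 1  → -9 -7
ADD      → -16
POP      → (empty)
PUSH 3   → 3
PUSH 4   → 3 4

12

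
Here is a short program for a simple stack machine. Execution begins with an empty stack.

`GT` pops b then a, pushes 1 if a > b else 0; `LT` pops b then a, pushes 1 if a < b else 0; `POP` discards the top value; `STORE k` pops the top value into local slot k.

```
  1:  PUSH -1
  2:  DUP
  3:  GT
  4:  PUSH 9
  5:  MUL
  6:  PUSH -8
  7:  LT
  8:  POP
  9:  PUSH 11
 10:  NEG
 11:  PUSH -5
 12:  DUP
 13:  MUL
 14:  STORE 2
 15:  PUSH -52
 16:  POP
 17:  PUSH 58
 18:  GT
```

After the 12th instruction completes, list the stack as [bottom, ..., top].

[-11, -5, -5]

PUSH -1 : [-1]
DUP     : [-1, -1]
GT      : [0]
PUSH 9  : [0, 9]
MUL     : [0]
PUSH -8 : [0, -8]
LT      : [0]
POP     : []
PUSH 11 : [11]
NEG     : [-11]
PUSH -5 : [-11, -5]
DUP     : [-11, -5, -5]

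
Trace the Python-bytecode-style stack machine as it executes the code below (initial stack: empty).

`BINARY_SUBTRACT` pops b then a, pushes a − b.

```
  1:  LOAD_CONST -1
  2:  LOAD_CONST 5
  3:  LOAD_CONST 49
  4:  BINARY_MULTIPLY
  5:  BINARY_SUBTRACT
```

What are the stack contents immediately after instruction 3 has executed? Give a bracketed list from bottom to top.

[-1, 5, 49]

LOAD_CONST -1 → -1
LOAD_CONST 5  → -1 5
LOAD_CONST 49 → -1 5 49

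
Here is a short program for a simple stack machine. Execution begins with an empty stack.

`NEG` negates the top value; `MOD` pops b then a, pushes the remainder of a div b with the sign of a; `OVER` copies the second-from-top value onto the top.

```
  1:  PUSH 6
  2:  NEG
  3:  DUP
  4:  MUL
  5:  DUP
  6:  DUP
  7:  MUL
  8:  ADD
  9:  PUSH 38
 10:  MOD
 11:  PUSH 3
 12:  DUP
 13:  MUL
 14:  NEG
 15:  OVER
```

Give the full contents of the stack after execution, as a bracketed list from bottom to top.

PUSH 6  -> 6
NEG     -> -6
DUP     -> -6 -6
MUL     -> 36
DUP     -> 36 36
DUP     -> 36 36 36
MUL     -> 36 1296
ADD     -> 1332
PUSH 38 -> 1332 38
MOD     -> 2
PUSH 3  -> 2 3
DUP     -> 2 3 3
MUL     -> 2 9
NEG     -> 2 -9
OVER    -> 2 -9 2

[2, -9, 2]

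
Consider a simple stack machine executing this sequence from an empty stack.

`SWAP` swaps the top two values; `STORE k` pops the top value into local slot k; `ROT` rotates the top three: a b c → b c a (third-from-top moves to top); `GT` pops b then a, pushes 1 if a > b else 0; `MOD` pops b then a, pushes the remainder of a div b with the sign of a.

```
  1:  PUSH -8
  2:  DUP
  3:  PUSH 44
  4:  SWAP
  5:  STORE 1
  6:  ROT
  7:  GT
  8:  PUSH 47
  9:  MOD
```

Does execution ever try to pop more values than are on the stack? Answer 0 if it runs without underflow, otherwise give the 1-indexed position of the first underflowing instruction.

PUSH -8 -> -8
DUP     -> -8 -8
PUSH 44 -> -8 -8 44
SWAP    -> -8 44 -8
STORE 1 -> -8 44
ROT  — needs 3 operands, stack has 2 → underflow

6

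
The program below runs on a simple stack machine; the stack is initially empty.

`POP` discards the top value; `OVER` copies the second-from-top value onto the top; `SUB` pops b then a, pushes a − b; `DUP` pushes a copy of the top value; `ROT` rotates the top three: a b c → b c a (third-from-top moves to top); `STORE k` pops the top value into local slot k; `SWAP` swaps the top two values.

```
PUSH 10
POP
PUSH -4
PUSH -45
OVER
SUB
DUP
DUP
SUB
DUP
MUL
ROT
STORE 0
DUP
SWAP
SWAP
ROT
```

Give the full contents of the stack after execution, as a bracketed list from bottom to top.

[0, 0, -41]

PUSH 10  : [10]
POP      : []
PUSH -4  : [-4]
PUSH -45 : [-4, -45]
OVER     : [-4, -45, -4]
SUB      : [-4, -41]
DUP      : [-4, -41, -41]
DUP      : [-4, -41, -41, -41]
SUB      : [-4, -41, 0]
DUP      : [-4, -41, 0, 0]
MUL      : [-4, -41, 0]
ROT      : [-41, 0, -4]
STORE 0  : [-41, 0]
DUP      : [-41, 0, 0]
SWAP     : [-41, 0, 0]
SWAP     : [-41, 0, 0]
ROT      : [0, 0, -41]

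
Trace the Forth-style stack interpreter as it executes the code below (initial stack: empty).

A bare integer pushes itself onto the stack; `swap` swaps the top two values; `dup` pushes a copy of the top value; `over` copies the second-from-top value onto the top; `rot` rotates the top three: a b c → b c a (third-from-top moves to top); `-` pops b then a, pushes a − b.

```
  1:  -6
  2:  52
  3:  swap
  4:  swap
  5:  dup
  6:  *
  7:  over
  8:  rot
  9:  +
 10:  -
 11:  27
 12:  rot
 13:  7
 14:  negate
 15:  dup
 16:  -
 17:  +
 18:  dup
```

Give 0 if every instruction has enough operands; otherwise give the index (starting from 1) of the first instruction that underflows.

-6   → -6
52   → -6 52
swap → 52 -6
swap → -6 52
dup  → -6 52 52
*    → -6 2704
over → -6 2704 -6
rot  → 2704 -6 -6
+    → 2704 -12
-    → 2716
27   → 2716 27
rot  — needs 3 operands, stack has 2 → underflow

12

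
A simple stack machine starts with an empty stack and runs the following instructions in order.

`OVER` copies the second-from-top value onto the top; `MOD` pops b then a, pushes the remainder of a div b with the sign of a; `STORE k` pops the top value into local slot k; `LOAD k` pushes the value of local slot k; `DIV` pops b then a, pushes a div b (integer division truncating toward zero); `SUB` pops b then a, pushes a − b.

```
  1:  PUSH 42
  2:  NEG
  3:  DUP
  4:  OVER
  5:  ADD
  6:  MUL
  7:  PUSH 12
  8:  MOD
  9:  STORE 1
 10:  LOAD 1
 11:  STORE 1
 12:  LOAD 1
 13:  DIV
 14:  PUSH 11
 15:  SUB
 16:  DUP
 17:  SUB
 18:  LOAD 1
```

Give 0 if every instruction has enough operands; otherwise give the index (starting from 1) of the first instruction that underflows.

PUSH 42 -> [42]
NEG     -> [-42]
DUP     -> [-42, -42]
OVER    -> [-42, -42, -42]
ADD     -> [-42, -84]
MUL     -> [3528]
PUSH 12 -> [3528, 12]
MOD     -> [0]
STORE 1 -> []
LOAD 1  -> [0]
STORE 1 -> []
LOAD 1  -> [0]
DIV  — needs 2 operands, stack has 1 → underflow

13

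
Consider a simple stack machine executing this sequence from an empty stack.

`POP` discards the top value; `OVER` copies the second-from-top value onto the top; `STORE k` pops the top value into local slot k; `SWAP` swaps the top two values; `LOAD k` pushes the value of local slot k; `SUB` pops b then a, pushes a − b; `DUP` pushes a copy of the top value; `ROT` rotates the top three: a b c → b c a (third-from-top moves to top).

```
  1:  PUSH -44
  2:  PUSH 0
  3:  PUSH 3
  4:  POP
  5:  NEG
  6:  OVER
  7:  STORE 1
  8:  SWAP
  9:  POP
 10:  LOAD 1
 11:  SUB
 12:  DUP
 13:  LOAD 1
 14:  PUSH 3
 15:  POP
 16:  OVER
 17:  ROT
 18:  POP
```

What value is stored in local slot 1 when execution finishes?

-44

PUSH -44  [-44]
PUSH 0    [-44, 0]
PUSH 3    [-44, 0, 3]
POP       [-44, 0]
NEG       [-44, 0]
OVER      [-44, 0, -44]
STORE 1   [-44, 0]
SWAP      [0, -44]
POP       [0]
LOAD 1    [0, -44]
SUB       [44]
DUP       [44, 44]
LOAD 1    [44, 44, -44]
PUSH 3    [44, 44, -44, 3]
POP       [44, 44, -44]
OVER      [44, 44, -44, 44]
ROT       [44, -44, 44, 44]
POP       [44, -44, 44]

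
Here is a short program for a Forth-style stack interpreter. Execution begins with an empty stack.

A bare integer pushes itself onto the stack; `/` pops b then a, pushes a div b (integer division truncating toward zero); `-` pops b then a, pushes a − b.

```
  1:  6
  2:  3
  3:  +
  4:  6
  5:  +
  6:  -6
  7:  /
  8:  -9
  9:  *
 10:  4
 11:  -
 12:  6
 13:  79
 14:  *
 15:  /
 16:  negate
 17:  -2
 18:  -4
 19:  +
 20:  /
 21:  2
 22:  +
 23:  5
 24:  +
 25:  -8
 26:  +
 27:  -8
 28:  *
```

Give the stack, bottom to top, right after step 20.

[0]

6      -> 6
3      -> 6 3
+      -> 9
6      -> 9 6
+      -> 15
-6     -> 15 -6
/      -> -2
-9     -> -2 -9
*      -> 18
4      -> 18 4
-      -> 14
6      -> 14 6
79     -> 14 6 79
*      -> 14 474
/      -> 0
negate -> 0
-2     -> 0 -2
-4     -> 0 -2 -4
+      -> 0 -6
/      -> 0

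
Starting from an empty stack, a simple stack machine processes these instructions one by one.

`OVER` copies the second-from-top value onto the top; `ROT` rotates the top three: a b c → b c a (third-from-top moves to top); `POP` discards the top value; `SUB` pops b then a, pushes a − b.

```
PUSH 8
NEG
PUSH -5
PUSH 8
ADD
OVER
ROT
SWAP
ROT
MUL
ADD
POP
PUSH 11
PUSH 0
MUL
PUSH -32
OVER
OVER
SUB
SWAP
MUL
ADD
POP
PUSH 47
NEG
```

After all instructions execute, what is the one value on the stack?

PUSH 8   -> [8]
NEG      -> [-8]
PUSH -5  -> [-8, -5]
PUSH 8   -> [-8, -5, 8]
ADD      -> [-8, 3]
OVER     -> [-8, 3, -8]
ROT      -> [3, -8, -8]
SWAP     -> [3, -8, -8]
ROT      -> [-8, -8, 3]
MUL      -> [-8, -24]
ADD      -> [-32]
POP      -> []
PUSH 11  -> [11]
PUSH 0   -> [11, 0]
MUL      -> [0]
PUSH -32 -> [0, -32]
OVER     -> [0, -32, 0]
OVER     -> [0, -32, 0, -32]
SUB      -> [0, -32, 32]
SWAP     -> [0, 32, -32]
MUL      -> [0, -1024]
ADD      -> [-1024]
POP      -> []
PUSH 47  -> [47]
NEG      -> [-47]

-47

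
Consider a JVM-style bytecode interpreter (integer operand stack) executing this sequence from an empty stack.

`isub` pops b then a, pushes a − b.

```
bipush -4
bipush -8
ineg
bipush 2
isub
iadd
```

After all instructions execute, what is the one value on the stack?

bipush -4 : [-4]
bipush -8 : [-4, -8]
ineg      : [-4, 8]
bipush 2  : [-4, 8, 2]
isub      : [-4, 6]
iadd      : [2]

2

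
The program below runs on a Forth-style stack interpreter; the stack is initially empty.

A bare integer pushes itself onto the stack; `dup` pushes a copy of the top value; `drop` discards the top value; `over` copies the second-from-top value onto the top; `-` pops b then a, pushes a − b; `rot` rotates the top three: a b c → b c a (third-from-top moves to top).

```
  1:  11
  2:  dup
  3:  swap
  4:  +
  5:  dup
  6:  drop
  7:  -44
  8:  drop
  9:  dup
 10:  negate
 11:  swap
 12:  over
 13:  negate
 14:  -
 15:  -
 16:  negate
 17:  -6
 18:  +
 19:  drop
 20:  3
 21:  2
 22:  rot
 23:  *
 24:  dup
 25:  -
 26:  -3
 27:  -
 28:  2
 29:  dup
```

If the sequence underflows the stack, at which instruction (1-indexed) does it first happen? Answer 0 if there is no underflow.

22

11     -> 11
dup    -> 11 11
swap   -> 11 11
+      -> 22
dup    -> 22 22
drop   -> 22
-44    -> 22 -44
drop   -> 22
dup    -> 22 22
negate -> 22 -22
swap   -> -22 22
over   -> -22 22 -22
negate -> -22 22 22
-      -> -22 0
-      -> -22
negate -> 22
-6     -> 22 -6
+      -> 16
drop   -> (empty)
3      -> 3
2      -> 3 2
rot  — needs 3 operands, stack has 2 → underflow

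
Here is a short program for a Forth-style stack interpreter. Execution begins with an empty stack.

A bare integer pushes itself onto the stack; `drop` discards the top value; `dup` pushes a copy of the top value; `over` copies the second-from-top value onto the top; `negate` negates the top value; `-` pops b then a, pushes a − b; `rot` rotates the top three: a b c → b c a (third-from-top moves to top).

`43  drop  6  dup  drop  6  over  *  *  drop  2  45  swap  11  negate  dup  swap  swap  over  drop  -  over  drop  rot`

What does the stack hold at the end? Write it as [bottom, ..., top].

[2, 0, 45]

43     → 43
drop   → (empty)
6      → 6
dup    → 6 6
drop   → 6
6      → 6 6
over   → 6 6 6
*      → 6 36
*      → 216
drop   → (empty)
2      → 2
45     → 2 45
swap   → 45 2
11     → 45 2 11
negate → 45 2 -11
dup    → 45 2 -11 -11
swap   → 45 2 -11 -11
swap   → 45 2 -11 -11
over   → 45 2 -11 -11 -11
drop   → 45 2 -11 -11
-      → 45 2 0
over   → 45 2 0 2
drop   → 45 2 0
rot    → 2 0 45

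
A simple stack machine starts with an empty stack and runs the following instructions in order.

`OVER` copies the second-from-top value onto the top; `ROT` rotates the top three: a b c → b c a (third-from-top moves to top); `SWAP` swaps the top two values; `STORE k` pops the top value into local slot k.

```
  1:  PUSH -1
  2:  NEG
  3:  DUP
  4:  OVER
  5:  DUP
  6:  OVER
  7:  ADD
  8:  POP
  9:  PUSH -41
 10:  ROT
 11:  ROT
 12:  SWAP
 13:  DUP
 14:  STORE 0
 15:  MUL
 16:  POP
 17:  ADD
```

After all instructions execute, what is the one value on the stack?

-40

PUSH -1  → [-1]
NEG      → [1]
DUP      → [1, 1]
OVER     → [1, 1, 1]
DUP      → [1, 1, 1, 1]
OVER     → [1, 1, 1, 1, 1]
ADD      → [1, 1, 1, 2]
POP      → [1, 1, 1]
PUSH -41 → [1, 1, 1, -41]
ROT      → [1, 1, -41, 1]
ROT      → [1, -41, 1, 1]
SWAP     → [1, -41, 1, 1]
DUP      → [1, -41, 1, 1, 1]
STORE 0  → [1, -41, 1, 1]
MUL      → [1, -41, 1]
POP      → [1, -41]
ADD      → [-40]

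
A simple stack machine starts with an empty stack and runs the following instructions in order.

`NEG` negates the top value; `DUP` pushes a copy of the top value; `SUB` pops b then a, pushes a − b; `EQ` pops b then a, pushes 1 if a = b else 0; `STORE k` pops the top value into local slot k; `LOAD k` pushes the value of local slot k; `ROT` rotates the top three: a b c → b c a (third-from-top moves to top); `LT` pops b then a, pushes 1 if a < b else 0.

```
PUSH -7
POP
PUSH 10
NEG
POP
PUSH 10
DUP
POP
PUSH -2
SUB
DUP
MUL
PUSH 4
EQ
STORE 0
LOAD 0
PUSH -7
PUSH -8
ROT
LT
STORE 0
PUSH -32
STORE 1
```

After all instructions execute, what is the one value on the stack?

-7

PUSH -7  → [-7]
POP      → []
PUSH 10  → [10]
NEG      → [-10]
POP      → []
PUSH 10  → [10]
DUP      → [10, 10]
POP      → [10]
PUSH -2  → [10, -2]
SUB      → [12]
DUP      → [12, 12]
MUL      → [144]
PUSH 4   → [144, 4]
EQ       → [0]
STORE 0  → []
LOAD 0   → [0]
PUSH -7  → [0, -7]
PUSH -8  → [0, -7, -8]
ROT      → [-7, -8, 0]
LT       → [-7, 1]
STORE 0  → [-7]
PUSH -32 → [-7, -32]
STORE 1  → [-7]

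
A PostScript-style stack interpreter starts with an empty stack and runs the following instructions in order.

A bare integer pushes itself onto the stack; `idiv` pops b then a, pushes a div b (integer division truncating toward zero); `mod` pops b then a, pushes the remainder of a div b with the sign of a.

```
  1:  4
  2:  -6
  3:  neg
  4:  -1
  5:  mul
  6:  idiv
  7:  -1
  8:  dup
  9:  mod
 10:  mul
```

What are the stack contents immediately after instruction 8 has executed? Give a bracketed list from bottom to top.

[0, -1, -1]

4    : 4
-6   : 4 -6
neg  : 4 6
-1   : 4 6 -1
mul  : 4 -6
idiv : 0
-1   : 0 -1
dup  : 0 -1 -1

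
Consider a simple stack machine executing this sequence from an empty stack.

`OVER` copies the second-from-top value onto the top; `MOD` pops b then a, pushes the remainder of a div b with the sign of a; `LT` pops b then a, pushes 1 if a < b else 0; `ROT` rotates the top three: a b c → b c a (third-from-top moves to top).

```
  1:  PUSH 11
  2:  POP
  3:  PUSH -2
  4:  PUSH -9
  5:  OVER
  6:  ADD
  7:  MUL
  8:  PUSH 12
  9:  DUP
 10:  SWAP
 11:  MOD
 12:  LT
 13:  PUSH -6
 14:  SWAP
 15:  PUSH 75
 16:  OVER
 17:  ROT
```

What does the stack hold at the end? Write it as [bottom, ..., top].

[-6, 75, 0, 0]

PUSH 11 → 11
POP     → (empty)
PUSH -2 → -2
PUSH -9 → -2 -9
OVER    → -2 -9 -2
ADD     → -2 -11
MUL     → 22
PUSH 12 → 22 12
DUP     → 22 12 12
SWAP    → 22 12 12
MOD     → 22 0
LT      → 0
PUSH -6 → 0 -6
SWAP    → -6 0
PUSH 75 → -6 0 75
OVER    → -6 0 75 0
ROT     → -6 75 0 0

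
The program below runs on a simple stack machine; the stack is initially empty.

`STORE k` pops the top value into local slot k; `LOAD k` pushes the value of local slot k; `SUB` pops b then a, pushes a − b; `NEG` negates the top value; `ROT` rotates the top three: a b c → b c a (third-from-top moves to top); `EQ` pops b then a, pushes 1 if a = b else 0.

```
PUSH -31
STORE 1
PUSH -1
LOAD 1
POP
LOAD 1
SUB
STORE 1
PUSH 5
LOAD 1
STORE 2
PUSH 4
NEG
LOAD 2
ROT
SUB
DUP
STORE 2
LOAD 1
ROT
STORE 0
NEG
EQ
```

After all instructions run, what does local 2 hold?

25

PUSH -31 → [-31]
STORE 1  → []
PUSH -1  → [-1]
LOAD 1   → [-1, -31]
POP      → [-1]
LOAD 1   → [-1, -31]
SUB      → [30]
STORE 1  → []
PUSH 5   → [5]
LOAD 1   → [5, 30]
STORE 2  → [5]
PUSH 4   → [5, 4]
NEG      → [5, -4]
LOAD 2   → [5, -4, 30]
ROT      → [-4, 30, 5]
SUB      → [-4, 25]
DUP      → [-4, 25, 25]
STORE 2  → [-4, 25]
LOAD 1   → [-4, 25, 30]
ROT      → [25, 30, -4]
STORE 0  → [25, 30]
NEG      → [25, -30]
EQ       → [0]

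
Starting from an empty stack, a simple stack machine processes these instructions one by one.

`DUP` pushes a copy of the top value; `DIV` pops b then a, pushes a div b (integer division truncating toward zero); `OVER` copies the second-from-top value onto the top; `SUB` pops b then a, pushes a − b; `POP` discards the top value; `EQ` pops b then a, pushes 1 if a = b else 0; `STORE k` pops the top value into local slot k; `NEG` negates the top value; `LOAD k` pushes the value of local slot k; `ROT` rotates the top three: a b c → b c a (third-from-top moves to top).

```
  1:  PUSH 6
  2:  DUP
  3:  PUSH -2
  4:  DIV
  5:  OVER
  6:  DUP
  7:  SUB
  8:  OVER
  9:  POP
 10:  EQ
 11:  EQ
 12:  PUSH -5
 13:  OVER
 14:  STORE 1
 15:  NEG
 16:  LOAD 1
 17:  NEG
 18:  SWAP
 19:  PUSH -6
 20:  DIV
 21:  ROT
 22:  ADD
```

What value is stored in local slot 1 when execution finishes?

PUSH 6  → 6
DUP     → 6 6
PUSH -2 → 6 6 -2
DIV     → 6 -3
OVER    → 6 -3 6
DUP     → 6 -3 6 6
SUB     → 6 -3 0
OVER    → 6 -3 0 -3
POP     → 6 -3 0
EQ      → 6 0
EQ      → 0
PUSH -5 → 0 -5
OVER    → 0 -5 0
STORE 1 → 0 -5
NEG     → 0 5
LOAD 1  → 0 5 0
NEG     → 0 5 0
SWAP    → 0 0 5
PUSH -6 → 0 0 5 -6
DIV     → 0 0 0
ROT     → 0 0 0
ADD     → 0 0

0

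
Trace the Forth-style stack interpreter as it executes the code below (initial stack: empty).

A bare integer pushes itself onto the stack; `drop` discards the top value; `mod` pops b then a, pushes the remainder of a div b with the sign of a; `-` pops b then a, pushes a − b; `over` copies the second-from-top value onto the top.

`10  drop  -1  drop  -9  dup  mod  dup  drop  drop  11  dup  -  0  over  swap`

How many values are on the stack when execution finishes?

3

10   : [10]
drop : []
-1   : [-1]
drop : []
-9   : [-9]
dup  : [-9, -9]
mod  : [0]
dup  : [0, 0]
drop : [0]
drop : []
11   : [11]
dup  : [11, 11]
-    : [0]
0    : [0, 0]
over : [0, 0, 0]
swap : [0, 0, 0]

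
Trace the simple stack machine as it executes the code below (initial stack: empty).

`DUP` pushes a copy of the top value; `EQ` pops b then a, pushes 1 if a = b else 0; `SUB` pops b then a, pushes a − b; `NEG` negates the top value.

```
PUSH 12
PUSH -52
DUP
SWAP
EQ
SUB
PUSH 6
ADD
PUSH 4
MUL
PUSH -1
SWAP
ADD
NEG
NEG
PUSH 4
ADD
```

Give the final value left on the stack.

71

PUSH 12  : 12
PUSH -52 : 12 -52
DUP      : 12 -52 -52
SWAP     : 12 -52 -52
EQ       : 12 1
SUB      : 11
PUSH 6   : 11 6
ADD      : 17
PUSH 4   : 17 4
MUL      : 68
PUSH -1  : 68 -1
SWAP     : -1 68
ADD      : 67
NEG      : -67
NEG      : 67
PUSH 4   : 67 4
ADD      : 71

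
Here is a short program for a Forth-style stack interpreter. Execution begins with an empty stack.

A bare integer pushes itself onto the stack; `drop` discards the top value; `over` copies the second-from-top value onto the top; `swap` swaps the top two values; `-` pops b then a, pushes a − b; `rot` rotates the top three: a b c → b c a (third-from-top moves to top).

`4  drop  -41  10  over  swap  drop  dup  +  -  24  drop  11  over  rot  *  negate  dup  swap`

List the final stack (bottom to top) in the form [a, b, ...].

4      → 4
drop   → (empty)
-41    → -41
10     → -41 10
over   → -41 10 -41
swap   → -41 -41 10
drop   → -41 -41
dup    → -41 -41 -41
+      → -41 -82
-      → 41
24     → 41 24
drop   → 41
11     → 41 11
over   → 41 11 41
rot    → 11 41 41
*      → 11 1681
negate → 11 -1681
dup    → 11 -1681 -1681
swap   → 11 -1681 -1681

[11, -1681, -1681]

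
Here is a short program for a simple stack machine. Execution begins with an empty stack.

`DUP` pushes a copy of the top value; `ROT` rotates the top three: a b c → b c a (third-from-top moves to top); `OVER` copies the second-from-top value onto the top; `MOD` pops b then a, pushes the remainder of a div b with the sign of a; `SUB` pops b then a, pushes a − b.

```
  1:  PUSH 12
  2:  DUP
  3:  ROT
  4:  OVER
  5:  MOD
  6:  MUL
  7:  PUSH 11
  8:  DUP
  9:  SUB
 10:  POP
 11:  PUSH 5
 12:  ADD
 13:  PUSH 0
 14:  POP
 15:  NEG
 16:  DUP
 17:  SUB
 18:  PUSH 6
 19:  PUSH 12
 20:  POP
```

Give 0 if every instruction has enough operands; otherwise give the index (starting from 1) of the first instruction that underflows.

PUSH 12  [12]
DUP      [12, 12]
ROT  — needs 3 operands, stack has 2 → underflow

3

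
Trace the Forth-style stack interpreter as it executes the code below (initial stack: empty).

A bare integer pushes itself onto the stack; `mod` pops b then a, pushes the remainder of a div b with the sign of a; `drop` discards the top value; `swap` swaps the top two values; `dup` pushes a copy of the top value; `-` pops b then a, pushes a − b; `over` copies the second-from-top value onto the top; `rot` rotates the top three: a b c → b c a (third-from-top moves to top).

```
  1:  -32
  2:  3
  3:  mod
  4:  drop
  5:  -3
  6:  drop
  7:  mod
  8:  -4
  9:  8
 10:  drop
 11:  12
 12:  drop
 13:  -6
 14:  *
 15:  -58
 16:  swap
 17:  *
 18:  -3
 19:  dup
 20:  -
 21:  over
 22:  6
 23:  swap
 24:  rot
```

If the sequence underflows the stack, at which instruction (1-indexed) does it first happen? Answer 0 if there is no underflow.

-32  → [-32]
3    → [-32, 3]
mod  → [-2]
drop → []
-3   → [-3]
drop → []
mod  — needs 2 operands, stack has 0 → underflow

7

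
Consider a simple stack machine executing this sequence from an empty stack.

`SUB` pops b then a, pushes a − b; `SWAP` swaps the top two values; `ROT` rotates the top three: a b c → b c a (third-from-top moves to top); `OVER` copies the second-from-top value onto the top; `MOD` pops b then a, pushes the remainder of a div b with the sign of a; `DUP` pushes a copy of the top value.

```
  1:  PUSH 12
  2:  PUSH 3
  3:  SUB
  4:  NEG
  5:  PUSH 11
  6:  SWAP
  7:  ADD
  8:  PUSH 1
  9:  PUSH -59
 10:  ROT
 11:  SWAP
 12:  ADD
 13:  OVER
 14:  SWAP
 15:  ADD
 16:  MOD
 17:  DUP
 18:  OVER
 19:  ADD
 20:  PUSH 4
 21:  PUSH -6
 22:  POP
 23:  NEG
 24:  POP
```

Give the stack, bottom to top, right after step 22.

[1, 2, 4]

PUSH 12  -> [12]
PUSH 3   -> [12, 3]
SUB      -> [9]
NEG      -> [-9]
PUSH 11  -> [-9, 11]
SWAP     -> [11, -9]
ADD      -> [2]
PUSH 1   -> [2, 1]
PUSH -59 -> [2, 1, -59]
ROT      -> [1, -59, 2]
SWAP     -> [1, 2, -59]
ADD      -> [1, -57]
OVER     -> [1, -57, 1]
SWAP     -> [1, 1, -57]
ADD      -> [1, -56]
MOD      -> [1]
DUP      -> [1, 1]
OVER     -> [1, 1, 1]
ADD      -> [1, 2]
PUSH 4   -> [1, 2, 4]
PUSH -6  -> [1, 2, 4, -6]
POP      -> [1, 2, 4]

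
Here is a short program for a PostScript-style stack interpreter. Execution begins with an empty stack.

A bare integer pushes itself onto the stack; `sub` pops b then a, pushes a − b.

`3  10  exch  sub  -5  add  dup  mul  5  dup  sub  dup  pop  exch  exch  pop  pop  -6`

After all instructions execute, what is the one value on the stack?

3    -> 3
10   -> 3 10
exch -> 10 3
sub  -> 7
-5   -> 7 -5
add  -> 2
dup  -> 2 2
mul  -> 4
5    -> 4 5
dup  -> 4 5 5
sub  -> 4 0
dup  -> 4 0 0
pop  -> 4 0
exch -> 0 4
exch -> 4 0
pop  -> 4
pop  -> (empty)
-6   -> -6

-6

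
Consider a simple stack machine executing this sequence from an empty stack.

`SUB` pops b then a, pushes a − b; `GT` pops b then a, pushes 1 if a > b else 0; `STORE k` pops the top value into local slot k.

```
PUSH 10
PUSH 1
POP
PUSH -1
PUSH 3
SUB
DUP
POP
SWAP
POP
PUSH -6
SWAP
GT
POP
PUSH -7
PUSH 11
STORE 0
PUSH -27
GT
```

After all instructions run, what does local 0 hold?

11

PUSH 10  -> [10]
PUSH 1   -> [10, 1]
POP      -> [10]
PUSH -1  -> [10, -1]
PUSH 3   -> [10, -1, 3]
SUB      -> [10, -4]
DUP      -> [10, -4, -4]
POP      -> [10, -4]
SWAP     -> [-4, 10]
POP      -> [-4]
PUSH -6  -> [-4, -6]
SWAP     -> [-6, -4]
GT       -> [0]
POP      -> []
PUSH -7  -> [-7]
PUSH 11  -> [-7, 11]
STORE 0  -> [-7]
PUSH -27 -> [-7, -27]
GT       -> [1]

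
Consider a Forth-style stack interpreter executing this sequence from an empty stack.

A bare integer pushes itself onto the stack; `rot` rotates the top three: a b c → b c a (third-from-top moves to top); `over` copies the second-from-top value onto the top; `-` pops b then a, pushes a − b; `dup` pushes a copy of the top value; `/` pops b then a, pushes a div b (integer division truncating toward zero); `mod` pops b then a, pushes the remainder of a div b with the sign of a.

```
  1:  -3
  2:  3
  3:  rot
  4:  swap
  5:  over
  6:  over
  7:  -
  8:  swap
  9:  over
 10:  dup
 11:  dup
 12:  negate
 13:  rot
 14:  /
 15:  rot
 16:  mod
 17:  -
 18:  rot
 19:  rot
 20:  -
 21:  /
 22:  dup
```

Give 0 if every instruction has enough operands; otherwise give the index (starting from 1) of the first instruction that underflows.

-3 -> [-3]
3  -> [-3, 3]
rot  — needs 3 operands, stack has 2 → underflow

3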